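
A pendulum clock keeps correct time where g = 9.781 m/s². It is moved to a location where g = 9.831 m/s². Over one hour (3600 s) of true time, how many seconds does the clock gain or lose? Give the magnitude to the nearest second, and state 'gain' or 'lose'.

The clock's period scales as T ∝ 1/√g, so T'/T = √(9.781/9.831) = 0.997454.
In 3600 s of true time the clock registers 3600/0.997454 = 3609.2 s, so it gains 9 s.

gain 9 s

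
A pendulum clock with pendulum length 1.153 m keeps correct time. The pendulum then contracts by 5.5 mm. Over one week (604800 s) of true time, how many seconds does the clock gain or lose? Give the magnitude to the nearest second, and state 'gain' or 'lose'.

T ∝ √L, so T'/T = √(1.14750/1.153) = 0.997612.
In 604800 s of true time the clock registers 604800/0.997612 = 606247.7 s, so it gains 1448 s.

gain 1448 s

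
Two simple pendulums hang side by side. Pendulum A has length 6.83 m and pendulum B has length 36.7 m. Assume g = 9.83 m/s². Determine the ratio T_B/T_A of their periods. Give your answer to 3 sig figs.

2.32

T ∝ √L, so T_B/T_A = √(L_B/L_A) = √(36.7/6.83) = 2.32.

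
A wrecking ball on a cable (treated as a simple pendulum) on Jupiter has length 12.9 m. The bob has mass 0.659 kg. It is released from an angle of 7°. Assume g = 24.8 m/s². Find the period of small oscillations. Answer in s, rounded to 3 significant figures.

4.53 s

T = 2π√(L/g) = 2π√(12.9/24.8) = 2π × 0.7212 = 4.53 s.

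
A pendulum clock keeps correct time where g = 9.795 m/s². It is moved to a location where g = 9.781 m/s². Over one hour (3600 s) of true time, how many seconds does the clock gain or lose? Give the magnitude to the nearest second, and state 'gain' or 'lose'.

The clock's period scales as T ∝ 1/√g, so T'/T = √(9.795/9.781) = 1.00072.
In 3600 s of true time the clock registers 3600/1.00072 = 3597.4 s, so it loses 3 s.

lose 3 s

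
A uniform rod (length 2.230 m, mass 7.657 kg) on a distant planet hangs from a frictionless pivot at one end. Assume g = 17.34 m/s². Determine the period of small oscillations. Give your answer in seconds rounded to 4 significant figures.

1.840 s

For a physical pendulum T = 2π√(I/(mgd)), with d = 1.1150 m from pivot to centre of mass.
I_cm = mL²/12 = 7.657 × 2.230²/12 = 3.1731 kg·m²; I = I_cm + md² = 3.1731 + 7.657 × 1.1150² = 12.692 kg·m².
T = 2π√(12.692/(7.657 × 17.34 × 1.1150)) = 1.840 s.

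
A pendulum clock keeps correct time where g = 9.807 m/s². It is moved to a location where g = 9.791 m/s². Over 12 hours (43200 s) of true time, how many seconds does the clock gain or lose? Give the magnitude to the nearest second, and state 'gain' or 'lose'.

The clock's period scales as T ∝ 1/√g, so T'/T = √(9.807/9.791) = 1.00082.
In 43200 s of true time the clock registers 43200/1.00082 = 43164.7 s, so it loses 35 s.

lose 35 s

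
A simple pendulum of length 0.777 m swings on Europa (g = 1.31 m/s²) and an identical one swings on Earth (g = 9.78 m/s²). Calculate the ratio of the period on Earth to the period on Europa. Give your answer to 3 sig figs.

0.366

T ∝ 1/√g, so T₂/T₁ = √(g₁/g₂) = √(1.31/9.78) = 0.366.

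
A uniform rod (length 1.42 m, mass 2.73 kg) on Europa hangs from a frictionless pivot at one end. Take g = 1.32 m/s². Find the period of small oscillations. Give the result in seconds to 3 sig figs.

For a physical pendulum T = 2π√(I/(mgd)), with d = 0.7100 m from pivot to centre of mass.
I_cm = mL²/12 = 2.73 × 1.42²/12 = 0.4587 kg·m²; I = I_cm + md² = 0.4587 + 2.73 × 0.7100² = 1.835 kg·m².
T = 2π√(1.835/(2.73 × 1.32 × 0.7100)) = 5.32 s.

5.32 s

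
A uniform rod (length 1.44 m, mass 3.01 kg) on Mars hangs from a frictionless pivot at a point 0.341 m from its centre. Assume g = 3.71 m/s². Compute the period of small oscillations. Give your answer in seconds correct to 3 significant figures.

3.00 s

For a physical pendulum T = 2π√(I/(mgd)), with d = 0.3410 m from pivot to centre of mass.
I_cm = mL²/12 = 3.01 × 1.44²/12 = 0.5201 kg·m²; I = I_cm + md² = 0.5201 + 3.01 × 0.3410² = 0.8701 kg·m².
T = 2π√(0.8701/(3.01 × 3.71 × 0.3410)) = 3.00 s.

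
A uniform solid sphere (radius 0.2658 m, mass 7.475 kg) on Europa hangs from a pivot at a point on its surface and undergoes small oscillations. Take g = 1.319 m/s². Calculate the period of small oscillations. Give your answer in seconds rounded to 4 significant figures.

3.337 s

I_cm = (2/5)mr² = 0.21124 kg·m². The pivot is at distance d = 0.2658 m from the centre of mass.
By the parallel-axis theorem, I = I_cm + md² = 0.21124 + 0.52811 = 0.73935 kg·m².
T = 2π√(I/(mgd)) = 2π√(0.73935/(7.475 × 1.319 × 0.2658)) = 3.337 s.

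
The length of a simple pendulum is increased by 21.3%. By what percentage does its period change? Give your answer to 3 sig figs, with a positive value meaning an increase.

10.1%

T ∝ √L, so T'/T = √(1.213) = 1.101.
Percentage change in T = (1.101 − 1) × 100% = 10.1%.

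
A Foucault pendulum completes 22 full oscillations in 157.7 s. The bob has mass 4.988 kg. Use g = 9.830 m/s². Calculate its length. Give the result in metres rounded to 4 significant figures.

12.79 m

T = 157.7/22 = 7.1682 s.
From T = 2π√(L/g), L = gT²/(4π²) = 9.830 × 7.1682²/(4π²) = 12.79 m.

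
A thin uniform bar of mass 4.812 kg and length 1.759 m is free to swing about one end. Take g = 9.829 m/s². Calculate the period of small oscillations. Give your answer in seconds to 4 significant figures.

2.170 s

For a physical pendulum T = 2π√(I/(mgd)), with d = 0.87950 m from pivot to centre of mass.
I_cm = mL²/12 = 4.812 × 1.759²/12 = 1.2407 kg·m²; I = I_cm + md² = 1.2407 + 4.812 × 0.87950² = 4.9629 kg·m².
T = 2π√(4.9629/(4.812 × 9.829 × 0.87950)) = 2.170 s.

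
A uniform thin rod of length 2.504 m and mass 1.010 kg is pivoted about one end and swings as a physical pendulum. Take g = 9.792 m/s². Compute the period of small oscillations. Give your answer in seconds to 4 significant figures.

For a physical pendulum T = 2π√(I/(mgd)), with d = 1.2520 m from pivot to centre of mass.
I_cm = mL²/12 = 1.010 × 2.504²/12 = 0.52773 kg·m²; I = I_cm + md² = 0.52773 + 1.010 × 1.2520² = 2.1109 kg·m².
T = 2π√(2.1109/(1.010 × 9.792 × 1.2520)) = 2.594 s.

2.594 s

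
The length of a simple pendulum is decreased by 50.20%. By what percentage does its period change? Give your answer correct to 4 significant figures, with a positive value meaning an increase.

-29.43%

T ∝ √L, so T'/T = √(0.49800) = 0.70569.
Percentage change in T = (0.70569 − 1) × 100% = -29.43%.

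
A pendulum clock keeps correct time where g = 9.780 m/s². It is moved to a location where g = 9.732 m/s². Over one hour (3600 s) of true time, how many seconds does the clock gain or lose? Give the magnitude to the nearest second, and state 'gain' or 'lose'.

lose 9 s

The clock's period scales as T ∝ 1/√g, so T'/T = √(9.780/9.732) = 1.00246.
In 3600 s of true time the clock registers 3600/1.00246 = 3591.2 s, so it loses 9 s.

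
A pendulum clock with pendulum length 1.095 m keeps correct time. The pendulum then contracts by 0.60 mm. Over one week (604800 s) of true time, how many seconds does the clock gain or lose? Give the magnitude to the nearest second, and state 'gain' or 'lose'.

T ∝ √L, so T'/T = √(1.09440/1.095) = 0.999726.
In 604800 s of true time the clock registers 604800/0.999726 = 604965.8 s, so it gains 166 s.

gain 166 s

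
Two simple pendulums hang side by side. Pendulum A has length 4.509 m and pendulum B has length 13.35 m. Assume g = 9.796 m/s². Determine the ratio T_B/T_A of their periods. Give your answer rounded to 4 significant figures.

1.721

T ∝ √L, so T_B/T_A = √(L_B/L_A) = √(13.35/4.509) = 1.721.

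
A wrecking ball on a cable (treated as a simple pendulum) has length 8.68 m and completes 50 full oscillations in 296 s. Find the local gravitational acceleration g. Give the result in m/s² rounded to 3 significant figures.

9.78 m/s²

T = 296/50 = 5.920 s.
From T = 2π√(L/g), g = 4π²L/T² = 4π² × 8.68/5.920² = 9.78 m/s².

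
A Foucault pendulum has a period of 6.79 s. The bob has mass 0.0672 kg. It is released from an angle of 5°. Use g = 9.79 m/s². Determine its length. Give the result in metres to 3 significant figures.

From T = 2π√(L/g), L = gT²/(4π²) = 9.79 × 6.790²/(4π²) = 11.4 m.

11.4 m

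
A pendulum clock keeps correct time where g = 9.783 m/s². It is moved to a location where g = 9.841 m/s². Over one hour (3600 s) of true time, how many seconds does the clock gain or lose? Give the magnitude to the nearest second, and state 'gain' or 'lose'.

gain 11 s

The clock's period scales as T ∝ 1/√g, so T'/T = √(9.783/9.841) = 0.997049.
In 3600 s of true time the clock registers 3600/0.997049 = 3610.7 s, so it gains 11 s.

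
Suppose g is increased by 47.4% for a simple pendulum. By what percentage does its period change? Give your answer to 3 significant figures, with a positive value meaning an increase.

-17.6%

T ∝ 1/√g, so T'/T = 1/√(1.474) = 0.8237.
Percentage change in T = (0.8237 − 1) × 100% = -17.6%.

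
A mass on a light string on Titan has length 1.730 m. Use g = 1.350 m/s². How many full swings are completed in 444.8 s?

62

T = 2π√(L/g) = 2π√(1.730/1.350) = 7.1127 s.
Number of complete oscillations = ⌊444.8/7.1127⌋ = ⌊62.536⌋ = 62.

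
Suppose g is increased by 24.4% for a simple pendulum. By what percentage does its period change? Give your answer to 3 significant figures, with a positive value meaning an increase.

-10.3%

T ∝ 1/√g, so T'/T = 1/√(1.244) = 0.8966.
Percentage change in T = (0.8966 − 1) × 100% = -10.3%.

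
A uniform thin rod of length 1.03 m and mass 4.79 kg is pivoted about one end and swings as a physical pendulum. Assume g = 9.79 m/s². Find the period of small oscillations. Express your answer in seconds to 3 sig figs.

For a physical pendulum T = 2π√(I/(mgd)), with d = 0.5150 m from pivot to centre of mass.
I_cm = mL²/12 = 4.79 × 1.03²/12 = 0.4235 kg·m²; I = I_cm + md² = 0.4235 + 4.79 × 0.5150² = 1.694 kg·m².
T = 2π√(1.694/(4.79 × 9.79 × 0.5150)) = 1.66 s.

1.66 s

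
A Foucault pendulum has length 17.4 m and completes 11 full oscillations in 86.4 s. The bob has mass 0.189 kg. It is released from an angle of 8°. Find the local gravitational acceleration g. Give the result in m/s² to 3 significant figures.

11.1 m/s²

T = 86.4/11 = 7.855 s.
From T = 2π√(L/g), g = 4π²L/T² = 4π² × 17.4/7.855² = 11.1 m/s².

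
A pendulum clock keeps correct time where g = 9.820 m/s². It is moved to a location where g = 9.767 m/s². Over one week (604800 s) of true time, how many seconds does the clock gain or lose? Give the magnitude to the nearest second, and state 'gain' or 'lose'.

lose 1634 s

The clock's period scales as T ∝ 1/√g, so T'/T = √(9.820/9.767) = 1.00271.
In 604800 s of true time the clock registers 604800/1.00271 = 603165.7 s, so it loses 1634 s.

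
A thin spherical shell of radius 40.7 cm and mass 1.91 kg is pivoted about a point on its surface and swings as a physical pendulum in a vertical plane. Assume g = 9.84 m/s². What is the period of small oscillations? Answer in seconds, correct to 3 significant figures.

I_cm = (2/3)mr² = 0.2109 kg·m². The pivot is at distance d = 0.407 m from the centre of mass.
By the parallel-axis theorem, I = I_cm + md² = 0.2109 + 0.3164 = 0.5273 kg·m².
T = 2π√(I/(mgd)) = 2π√(0.5273/(1.91 × 9.84 × 0.407)) = 1.65 s.

1.65 s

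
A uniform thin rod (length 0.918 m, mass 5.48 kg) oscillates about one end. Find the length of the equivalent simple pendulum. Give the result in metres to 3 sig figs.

0.612 m

The equivalent simple-pendulum length is L_eq = I/(md), where I is about the pivot and d = 0.4590 m.
I_cm = (1/12)mL² = 0.3848 kg·m², so I = I_cm + md² = 0.3848 + 1.155 = 1.539 kg·m².
L_eq = 1.539/(5.48 × 0.4590) = 0.612 m.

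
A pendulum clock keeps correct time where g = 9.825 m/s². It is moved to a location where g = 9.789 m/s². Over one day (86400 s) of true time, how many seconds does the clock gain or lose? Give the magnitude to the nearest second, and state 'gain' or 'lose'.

lose 158 s

The clock's period scales as T ∝ 1/√g, so T'/T = √(9.825/9.789) = 1.00184.
In 86400 s of true time the clock registers 86400/1.00184 = 86241.6 s, so it loses 158 s.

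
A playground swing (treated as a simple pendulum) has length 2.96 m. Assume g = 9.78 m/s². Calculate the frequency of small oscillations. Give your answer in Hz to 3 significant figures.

0.289 Hz

T = 2π√(L/g) = 2π√(2.96/9.78) = 3.457 s, so f = 1/T = 0.289 Hz.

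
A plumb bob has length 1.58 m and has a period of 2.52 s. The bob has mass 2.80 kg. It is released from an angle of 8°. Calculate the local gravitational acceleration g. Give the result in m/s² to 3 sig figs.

From T = 2π√(L/g), g = 4π²L/T² = 4π² × 1.58/2.520² = 9.82 m/s².

9.82 m/s²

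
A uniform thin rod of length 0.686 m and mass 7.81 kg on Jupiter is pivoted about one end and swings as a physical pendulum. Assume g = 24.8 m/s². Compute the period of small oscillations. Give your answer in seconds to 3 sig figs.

For a physical pendulum T = 2π√(I/(mgd)), with d = 0.3430 m from pivot to centre of mass.
I_cm = mL²/12 = 7.81 × 0.686²/12 = 0.3063 kg·m²; I = I_cm + md² = 0.3063 + 7.81 × 0.3430² = 1.225 kg·m².
T = 2π√(1.225/(7.81 × 24.8 × 0.3430)) = 0.853 s.

0.853 s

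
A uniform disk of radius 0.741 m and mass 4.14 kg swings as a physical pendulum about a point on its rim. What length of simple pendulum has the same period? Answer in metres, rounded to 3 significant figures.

1.11 m

The equivalent simple-pendulum length is L_eq = I/(md), where I is about the pivot and d = 0.7410 m.
I_cm = ½mR² = 1.137 kg·m², so I = I_cm + md² = 1.137 + 2.273 = 3.410 kg·m².
L_eq = 3.410/(4.14 × 0.7410) = 1.11 m.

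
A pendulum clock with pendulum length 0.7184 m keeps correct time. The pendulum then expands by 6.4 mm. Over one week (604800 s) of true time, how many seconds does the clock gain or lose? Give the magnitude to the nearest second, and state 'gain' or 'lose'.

T ∝ √L, so T'/T = √(0.72480/0.7184) = 1.00444.
In 604800 s of true time the clock registers 604800/1.00444 = 602123.9 s, so it loses 2676 s.

lose 2676 s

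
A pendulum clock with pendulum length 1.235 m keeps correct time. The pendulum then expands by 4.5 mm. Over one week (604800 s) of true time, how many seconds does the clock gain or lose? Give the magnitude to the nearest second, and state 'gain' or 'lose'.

T ∝ √L, so T'/T = √(1.23950/1.235) = 1.00182.
In 604800 s of true time the clock registers 604800/1.00182 = 603701.1 s, so it loses 1099 s.

lose 1099 s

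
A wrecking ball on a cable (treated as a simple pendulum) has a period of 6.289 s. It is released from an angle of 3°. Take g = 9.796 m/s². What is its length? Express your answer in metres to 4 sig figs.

9.814 m

From T = 2π√(L/g), L = gT²/(4π²) = 9.796 × 6.2890²/(4π²) = 9.814 m.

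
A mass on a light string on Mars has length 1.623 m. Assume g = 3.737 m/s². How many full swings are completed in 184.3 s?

44

T = 2π√(L/g) = 2π√(1.623/3.737) = 4.1407 s.
Number of complete oscillations = ⌊184.3/4.1407⌋ = ⌊44.509⌋ = 44.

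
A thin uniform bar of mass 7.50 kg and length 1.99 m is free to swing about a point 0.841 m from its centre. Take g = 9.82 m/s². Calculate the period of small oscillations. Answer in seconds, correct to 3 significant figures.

For a physical pendulum T = 2π√(I/(mgd)), with d = 0.8410 m from pivot to centre of mass.
I_cm = mL²/12 = 7.50 × 1.99²/12 = 2.475 kg·m²; I = I_cm + md² = 2.475 + 7.50 × 0.8410² = 7.780 kg·m².
T = 2π√(7.780/(7.50 × 9.82 × 0.8410)) = 2.23 s.

2.23 s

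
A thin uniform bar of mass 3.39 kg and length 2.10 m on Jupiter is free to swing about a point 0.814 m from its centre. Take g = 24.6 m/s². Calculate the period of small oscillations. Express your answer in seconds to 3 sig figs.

1.43 s

For a physical pendulum T = 2π√(I/(mgd)), with d = 0.8140 m from pivot to centre of mass.
I_cm = mL²/12 = 3.39 × 2.10²/12 = 1.246 kg·m²; I = I_cm + md² = 1.246 + 3.39 × 0.8140² = 3.492 kg·m².
T = 2π√(3.492/(3.39 × 24.6 × 0.8140)) = 1.43 s.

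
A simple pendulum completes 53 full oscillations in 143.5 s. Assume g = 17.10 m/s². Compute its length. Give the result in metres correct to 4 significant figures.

3.175 m

T = 143.5/53 = 2.7075 s.
From T = 2π√(L/g), L = gT²/(4π²) = 17.10 × 2.7075²/(4π²) = 3.175 m.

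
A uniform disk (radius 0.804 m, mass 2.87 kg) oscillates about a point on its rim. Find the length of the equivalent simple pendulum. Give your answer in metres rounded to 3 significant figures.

The equivalent simple-pendulum length is L_eq = I/(md), where I is about the pivot and d = 0.8040 m.
I_cm = ½mR² = 0.9276 kg·m², so I = I_cm + md² = 0.9276 + 1.855 = 2.783 kg·m².
L_eq = 2.783/(2.87 × 0.8040) = 1.21 m.

1.21 m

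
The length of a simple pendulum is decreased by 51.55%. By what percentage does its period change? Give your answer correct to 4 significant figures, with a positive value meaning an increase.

-30.39%

T ∝ √L, so T'/T = √(0.48450) = 0.69606.
Percentage change in T = (0.69606 − 1) × 100% = -30.39%.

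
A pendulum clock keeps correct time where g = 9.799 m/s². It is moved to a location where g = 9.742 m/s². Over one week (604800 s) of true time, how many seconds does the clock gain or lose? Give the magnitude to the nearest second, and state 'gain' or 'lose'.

lose 1762 s

The clock's period scales as T ∝ 1/√g, so T'/T = √(9.799/9.742) = 1.00292.
In 604800 s of true time the clock registers 604800/1.00292 = 603038.4 s, so it loses 1762 s.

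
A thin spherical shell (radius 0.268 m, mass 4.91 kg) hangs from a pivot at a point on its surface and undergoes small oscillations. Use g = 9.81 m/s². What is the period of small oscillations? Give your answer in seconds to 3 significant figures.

1.34 s

I_cm = (2/3)mr² = 0.2351 kg·m². The pivot is at distance d = 0.268 m from the centre of mass.
By the parallel-axis theorem, I = I_cm + md² = 0.2351 + 0.3527 = 0.5878 kg·m².
T = 2π√(I/(mgd)) = 2π√(0.5878/(4.91 × 9.81 × 0.268)) = 1.34 s.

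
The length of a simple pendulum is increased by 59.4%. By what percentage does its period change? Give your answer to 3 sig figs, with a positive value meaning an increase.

T ∝ √L, so T'/T = √(1.594) = 1.263.
Percentage change in T = (1.263 − 1) × 100% = 26.3%.

26.3%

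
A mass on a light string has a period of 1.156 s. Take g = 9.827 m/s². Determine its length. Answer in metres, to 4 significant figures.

0.3326 m

From T = 2π√(L/g), L = gT²/(4π²) = 9.827 × 1.1560²/(4π²) = 0.3326 m.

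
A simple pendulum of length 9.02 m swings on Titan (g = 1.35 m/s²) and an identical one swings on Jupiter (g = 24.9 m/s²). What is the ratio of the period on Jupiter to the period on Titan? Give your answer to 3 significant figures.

T ∝ 1/√g, so T₂/T₁ = √(g₁/g₂) = √(1.35/24.9) = 0.233.

0.233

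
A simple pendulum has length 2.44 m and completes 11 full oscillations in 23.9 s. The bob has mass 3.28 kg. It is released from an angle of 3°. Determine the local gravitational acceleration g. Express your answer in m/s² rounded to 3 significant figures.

T = 23.9/11 = 2.173 s.
From T = 2π√(L/g), g = 4π²L/T² = 4π² × 2.44/2.173² = 20.4 m/s².

20.4 m/s²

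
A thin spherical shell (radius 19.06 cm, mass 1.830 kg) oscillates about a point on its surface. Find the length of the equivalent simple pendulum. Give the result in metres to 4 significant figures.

0.3177 m

The equivalent simple-pendulum length is L_eq = I/(md), where I is about the pivot and d = 0.19060 m.
I_cm = (2/3)mR² = 0.044321 kg·m², so I = I_cm + md² = 0.044321 + 0.066481 = 0.11080 kg·m².
L_eq = 0.11080/(1.830 × 0.19060) = 0.3177 m.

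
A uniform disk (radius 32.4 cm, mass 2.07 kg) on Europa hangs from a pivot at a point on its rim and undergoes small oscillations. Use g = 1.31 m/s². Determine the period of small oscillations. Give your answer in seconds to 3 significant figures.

3.83 s

I_cm = ½mr² = 0.1087 kg·m². The pivot is at distance d = 0.324 m from the centre of mass.
By the parallel-axis theorem, I = I_cm + md² = 0.1087 + 0.2173 = 0.3260 kg·m².
T = 2π√(I/(mgd)) = 2π√(0.3260/(2.07 × 1.31 × 0.324)) = 3.83 s.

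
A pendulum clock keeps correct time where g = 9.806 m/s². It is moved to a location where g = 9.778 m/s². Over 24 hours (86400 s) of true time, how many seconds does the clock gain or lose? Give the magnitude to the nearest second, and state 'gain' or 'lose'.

lose 123 s

The clock's period scales as T ∝ 1/√g, so T'/T = √(9.806/9.778) = 1.00143.
In 86400 s of true time the clock registers 86400/1.00143 = 86276.6 s, so it loses 123 s.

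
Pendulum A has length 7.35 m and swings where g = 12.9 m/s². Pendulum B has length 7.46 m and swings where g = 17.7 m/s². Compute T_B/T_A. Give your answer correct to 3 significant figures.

0.860

T = 2π√(L/g), so T_B/T_A = √((L_B/g_B)/(L_A/g_A)) = √((7.46/17.7)/(7.35/12.9)) = 0.860.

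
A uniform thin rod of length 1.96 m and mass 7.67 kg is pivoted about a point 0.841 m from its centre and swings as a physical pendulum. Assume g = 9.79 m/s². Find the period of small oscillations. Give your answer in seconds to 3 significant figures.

2.22 s

For a physical pendulum T = 2π√(I/(mgd)), with d = 0.8410 m from pivot to centre of mass.
I_cm = mL²/12 = 7.67 × 1.96²/12 = 2.455 kg·m²; I = I_cm + md² = 2.455 + 7.67 × 0.8410² = 7.880 kg·m².
T = 2π√(7.880/(7.67 × 9.79 × 0.8410)) = 2.22 s.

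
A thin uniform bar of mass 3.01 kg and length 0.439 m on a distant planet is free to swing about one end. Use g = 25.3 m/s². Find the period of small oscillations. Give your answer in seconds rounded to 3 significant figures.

0.676 s

For a physical pendulum T = 2π√(I/(mgd)), with d = 0.2195 m from pivot to centre of mass.
I_cm = mL²/12 = 3.01 × 0.439²/12 = 0.04834 kg·m²; I = I_cm + md² = 0.04834 + 3.01 × 0.2195² = 0.1934 kg·m².
T = 2π√(0.1934/(3.01 × 25.3 × 0.2195)) = 0.676 s.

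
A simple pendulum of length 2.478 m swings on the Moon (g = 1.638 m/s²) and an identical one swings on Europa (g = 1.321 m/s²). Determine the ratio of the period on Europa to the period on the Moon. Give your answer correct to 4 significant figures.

1.114

T ∝ 1/√g, so T₂/T₁ = √(g₁/g₂) = √(1.638/1.321) = 1.114.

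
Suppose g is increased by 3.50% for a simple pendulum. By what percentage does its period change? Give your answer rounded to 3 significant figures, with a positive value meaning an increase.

T ∝ 1/√g, so T'/T = 1/√(1.035) = 0.9829.
Percentage change in T = (0.9829 − 1) × 100% = -1.71%.

-1.71%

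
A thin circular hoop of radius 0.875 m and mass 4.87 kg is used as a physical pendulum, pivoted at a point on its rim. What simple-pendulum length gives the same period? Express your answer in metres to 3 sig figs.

The equivalent simple-pendulum length is L_eq = I/(md), where I is about the pivot and d = 0.8750 m.
I_cm = mR² = 3.729 kg·m², so I = I_cm + md² = 3.729 + 3.729 = 7.457 kg·m².
L_eq = 7.457/(4.87 × 0.8750) = 1.75 m.

1.75 m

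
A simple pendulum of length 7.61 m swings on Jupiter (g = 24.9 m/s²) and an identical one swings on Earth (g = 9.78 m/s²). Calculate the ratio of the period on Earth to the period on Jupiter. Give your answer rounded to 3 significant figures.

1.60

T ∝ 1/√g, so T₂/T₁ = √(g₁/g₂) = √(24.9/9.78) = 1.60.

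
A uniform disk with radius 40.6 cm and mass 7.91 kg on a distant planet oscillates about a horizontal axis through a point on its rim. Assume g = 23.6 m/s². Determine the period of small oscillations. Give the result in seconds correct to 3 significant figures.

1.01 s

I_cm = ½mr² = 0.6519 kg·m². The pivot is at distance d = 0.406 m from the centre of mass.
By the parallel-axis theorem, I = I_cm + md² = 0.6519 + 1.304 = 1.956 kg·m².
T = 2π√(I/(mgd)) = 2π√(1.956/(7.91 × 23.6 × 0.406)) = 1.01 s.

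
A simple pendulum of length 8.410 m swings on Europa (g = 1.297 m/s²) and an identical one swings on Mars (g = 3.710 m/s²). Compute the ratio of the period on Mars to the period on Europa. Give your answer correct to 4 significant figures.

0.5913

T ∝ 1/√g, so T₂/T₁ = √(g₁/g₂) = √(1.297/3.710) = 0.5913.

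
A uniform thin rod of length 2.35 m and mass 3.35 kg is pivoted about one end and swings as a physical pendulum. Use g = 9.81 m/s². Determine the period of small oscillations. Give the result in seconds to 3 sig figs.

2.51 s

For a physical pendulum T = 2π√(I/(mgd)), with d = 1.175 m from pivot to centre of mass.
I_cm = mL²/12 = 3.35 × 2.35²/12 = 1.542 kg·m²; I = I_cm + md² = 1.542 + 3.35 × 1.175² = 6.167 kg·m².
T = 2π√(6.167/(3.35 × 9.81 × 1.175)) = 2.51 s.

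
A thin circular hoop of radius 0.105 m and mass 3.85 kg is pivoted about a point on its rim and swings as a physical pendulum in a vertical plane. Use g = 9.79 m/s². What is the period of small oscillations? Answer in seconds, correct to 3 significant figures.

0.920 s

I_cm = mr² = 0.04245 kg·m². The pivot is at distance d = 0.105 m from the centre of mass.
By the parallel-axis theorem, I = I_cm + md² = 0.04245 + 0.04245 = 0.08489 kg·m².
T = 2π√(I/(mgd)) = 2π√(0.08489/(3.85 × 9.79 × 0.105)) = 0.920 s.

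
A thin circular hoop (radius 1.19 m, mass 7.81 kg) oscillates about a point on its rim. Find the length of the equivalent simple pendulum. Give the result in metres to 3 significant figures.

The equivalent simple-pendulum length is L_eq = I/(md), where I is about the pivot and d = 1.190 m.
I_cm = mR² = 11.06 kg·m², so I = I_cm + md² = 11.06 + 11.06 = 22.12 kg·m².
L_eq = 22.12/(7.81 × 1.190) = 2.38 m.

2.38 m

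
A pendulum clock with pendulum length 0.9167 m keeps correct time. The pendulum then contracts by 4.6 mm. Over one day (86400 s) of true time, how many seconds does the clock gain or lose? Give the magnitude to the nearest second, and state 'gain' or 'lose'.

gain 218 s

T ∝ √L, so T'/T = √(0.91210/0.9167) = 0.997488.
In 86400 s of true time the clock registers 86400/0.997488 = 86617.6 s, so it gains 218 s.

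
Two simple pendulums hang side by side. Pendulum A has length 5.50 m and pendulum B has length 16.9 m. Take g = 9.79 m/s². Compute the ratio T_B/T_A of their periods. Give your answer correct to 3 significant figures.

T ∝ √L, so T_B/T_A = √(L_B/L_A) = √(16.9/5.50) = 1.75.

1.75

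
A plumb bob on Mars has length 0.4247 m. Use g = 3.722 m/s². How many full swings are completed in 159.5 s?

75

T = 2π√(L/g) = 2π√(0.4247/3.722) = 2.1224 s.
Number of complete oscillations = ⌊159.5/2.1224⌋ = ⌊75.150⌋ = 75.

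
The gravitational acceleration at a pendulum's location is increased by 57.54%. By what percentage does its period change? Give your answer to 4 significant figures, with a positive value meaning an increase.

-20.33%

T ∝ 1/√g, so T'/T = 1/√(1.5754) = 0.79672.
Percentage change in T = (0.79672 − 1) × 100% = -20.33%.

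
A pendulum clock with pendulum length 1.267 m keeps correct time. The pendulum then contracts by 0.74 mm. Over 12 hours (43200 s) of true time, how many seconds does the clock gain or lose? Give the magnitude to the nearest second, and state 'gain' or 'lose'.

T ∝ √L, so T'/T = √(1.26626/1.267) = 0.999708.
In 43200 s of true time the clock registers 43200/0.999708 = 43212.6 s, so it gains 13 s.

gain 13 s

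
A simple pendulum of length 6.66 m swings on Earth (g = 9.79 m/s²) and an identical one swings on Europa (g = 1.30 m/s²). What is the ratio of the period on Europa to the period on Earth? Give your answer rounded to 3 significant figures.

T ∝ 1/√g, so T₂/T₁ = √(g₁/g₂) = √(9.79/1.30) = 2.74.

2.74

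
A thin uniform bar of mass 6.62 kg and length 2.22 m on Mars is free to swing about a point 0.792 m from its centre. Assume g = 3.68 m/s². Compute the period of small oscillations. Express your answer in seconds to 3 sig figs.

3.75 s

For a physical pendulum T = 2π√(I/(mgd)), with d = 0.7920 m from pivot to centre of mass.
I_cm = mL²/12 = 6.62 × 2.22²/12 = 2.719 kg·m²; I = I_cm + md² = 2.719 + 6.62 × 0.7920² = 6.871 kg·m².
T = 2π√(6.871/(6.62 × 3.68 × 0.7920)) = 3.75 s.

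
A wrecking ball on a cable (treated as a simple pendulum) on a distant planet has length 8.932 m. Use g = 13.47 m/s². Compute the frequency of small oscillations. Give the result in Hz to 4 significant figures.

0.1954 Hz

T = 2π√(L/g) = 2π√(8.932/13.47) = 5.1165 s, so f = 1/T = 0.1954 Hz.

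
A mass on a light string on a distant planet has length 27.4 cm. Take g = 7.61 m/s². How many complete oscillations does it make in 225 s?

T = 2π√(L/g) = 2π√(0.274/7.61) = 1.192 s.
Number of complete oscillations = ⌊225/1.192⌋ = ⌊188.7⌋ = 188.

188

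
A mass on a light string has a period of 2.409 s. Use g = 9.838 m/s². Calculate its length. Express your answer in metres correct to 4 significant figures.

1.446 m

From T = 2π√(L/g), L = gT²/(4π²) = 9.838 × 2.4090²/(4π²) = 1.446 m.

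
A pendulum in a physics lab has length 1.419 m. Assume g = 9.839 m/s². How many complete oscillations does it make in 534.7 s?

T = 2π√(L/g) = 2π√(1.419/9.839) = 2.3861 s.
Number of complete oscillations = ⌊534.7/2.3861⌋ = ⌊224.09⌋ = 224.

224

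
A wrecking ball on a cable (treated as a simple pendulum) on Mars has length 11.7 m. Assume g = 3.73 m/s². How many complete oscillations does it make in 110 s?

T = 2π√(L/g) = 2π√(11.7/3.73) = 11.13 s.
Number of complete oscillations = ⌊110/11.13⌋ = ⌊9.885⌋ = 9.

9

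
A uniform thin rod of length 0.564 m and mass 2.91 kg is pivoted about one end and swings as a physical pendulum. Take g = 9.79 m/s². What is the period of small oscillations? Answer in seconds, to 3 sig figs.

For a physical pendulum T = 2π√(I/(mgd)), with d = 0.2820 m from pivot to centre of mass.
I_cm = mL²/12 = 2.91 × 0.564²/12 = 0.07714 kg·m²; I = I_cm + md² = 0.07714 + 2.91 × 0.2820² = 0.3086 kg·m².
T = 2π√(0.3086/(2.91 × 9.79 × 0.2820)) = 1.23 s.

1.23 s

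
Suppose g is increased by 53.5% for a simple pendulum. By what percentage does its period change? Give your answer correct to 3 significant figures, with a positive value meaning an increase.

-19.3%

T ∝ 1/√g, so T'/T = 1/√(1.535) = 0.8071.
Percentage change in T = (0.8071 − 1) × 100% = -19.3%.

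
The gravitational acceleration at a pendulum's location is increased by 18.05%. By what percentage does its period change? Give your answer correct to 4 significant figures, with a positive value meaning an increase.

-7.962%

T ∝ 1/√g, so T'/T = 1/√(1.1805) = 0.92038.
Percentage change in T = (0.92038 − 1) × 100% = -7.962%.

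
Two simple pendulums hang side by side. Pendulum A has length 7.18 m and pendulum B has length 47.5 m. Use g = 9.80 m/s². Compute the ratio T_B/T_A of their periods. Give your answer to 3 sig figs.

T ∝ √L, so T_B/T_A = √(L_B/L_A) = √(47.5/7.18) = 2.57.

2.57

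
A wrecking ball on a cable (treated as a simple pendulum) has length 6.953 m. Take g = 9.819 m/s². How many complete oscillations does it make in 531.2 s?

100

T = 2π√(L/g) = 2π√(6.953/9.819) = 5.2873 s.
Number of complete oscillations = ⌊531.2/5.2873⌋ = ⌊100.47⌋ = 100.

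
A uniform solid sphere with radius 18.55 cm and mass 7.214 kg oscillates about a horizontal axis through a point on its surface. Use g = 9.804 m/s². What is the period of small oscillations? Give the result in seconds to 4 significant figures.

1.023 s

I_cm = (2/5)mr² = 0.099294 kg·m². The pivot is at distance d = 0.1855 m from the centre of mass.
By the parallel-axis theorem, I = I_cm + md² = 0.099294 + 0.24824 = 0.34753 kg·m².
T = 2π√(I/(mgd)) = 2π√(0.34753/(7.214 × 9.804 × 0.1855)) = 1.023 s.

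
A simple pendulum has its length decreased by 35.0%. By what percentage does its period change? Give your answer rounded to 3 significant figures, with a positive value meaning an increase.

T ∝ √L, so T'/T = √(0.6500) = 0.8062.
Percentage change in T = (0.8062 − 1) × 100% = -19.4%.

-19.4%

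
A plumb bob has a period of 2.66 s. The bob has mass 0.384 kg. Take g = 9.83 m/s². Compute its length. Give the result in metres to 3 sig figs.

1.76 m

From T = 2π√(L/g), L = gT²/(4π²) = 9.83 × 2.660²/(4π²) = 1.76 m.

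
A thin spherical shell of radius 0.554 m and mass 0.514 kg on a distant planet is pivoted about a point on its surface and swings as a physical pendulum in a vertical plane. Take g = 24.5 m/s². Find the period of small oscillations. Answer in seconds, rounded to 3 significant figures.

1.22 s

I_cm = (2/3)mr² = 0.1052 kg·m². The pivot is at distance d = 0.554 m from the centre of mass.
By the parallel-axis theorem, I = I_cm + md² = 0.1052 + 0.1578 = 0.2629 kg·m².
T = 2π√(I/(mgd)) = 2π√(0.2629/(0.514 × 24.5 × 0.554)) = 1.22 s.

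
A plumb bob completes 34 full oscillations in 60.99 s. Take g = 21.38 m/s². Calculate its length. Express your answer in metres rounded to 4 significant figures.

T = 60.99/34 = 1.7938 s.
From T = 2π√(L/g), L = gT²/(4π²) = 21.38 × 1.7938²/(4π²) = 1.743 m.

1.743 m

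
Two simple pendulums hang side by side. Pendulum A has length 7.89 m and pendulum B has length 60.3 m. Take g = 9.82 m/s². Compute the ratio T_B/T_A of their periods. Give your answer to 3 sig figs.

2.76

T ∝ √L, so T_B/T_A = √(L_B/L_A) = √(60.3/7.89) = 2.76.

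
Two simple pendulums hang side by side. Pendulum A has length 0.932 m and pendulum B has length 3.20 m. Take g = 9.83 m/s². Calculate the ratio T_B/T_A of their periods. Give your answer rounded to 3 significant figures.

T ∝ √L, so T_B/T_A = √(L_B/L_A) = √(3.20/0.932) = 1.85.

1.85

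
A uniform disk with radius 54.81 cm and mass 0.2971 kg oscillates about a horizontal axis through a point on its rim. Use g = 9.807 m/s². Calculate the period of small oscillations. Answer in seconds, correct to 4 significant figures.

1.819 s

I_cm = ½mr² = 0.044626 kg·m². The pivot is at distance d = 0.5481 m from the centre of mass.
By the parallel-axis theorem, I = I_cm + md² = 0.044626 + 0.089253 = 0.13388 kg·m².
T = 2π√(I/(mgd)) = 2π√(0.13388/(0.2971 × 9.807 × 0.5481)) = 1.819 s.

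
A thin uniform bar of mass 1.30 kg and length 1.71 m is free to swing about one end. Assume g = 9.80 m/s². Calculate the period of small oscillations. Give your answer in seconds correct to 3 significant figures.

For a physical pendulum T = 2π√(I/(mgd)), with d = 0.8550 m from pivot to centre of mass.
I_cm = mL²/12 = 1.30 × 1.71²/12 = 0.3168 kg·m²; I = I_cm + md² = 0.3168 + 1.30 × 0.8550² = 1.267 kg·m².
T = 2π√(1.267/(1.30 × 9.80 × 0.8550)) = 2.14 s.

2.14 s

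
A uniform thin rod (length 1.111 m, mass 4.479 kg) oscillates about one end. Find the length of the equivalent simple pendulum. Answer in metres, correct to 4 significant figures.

The equivalent simple-pendulum length is L_eq = I/(md), where I is about the pivot and d = 0.55550 m.
I_cm = (1/12)mL² = 0.46071 kg·m², so I = I_cm + md² = 0.46071 + 1.3821 = 1.8428 kg·m².
L_eq = 1.8428/(4.479 × 0.55550) = 0.7407 m.

0.7407 m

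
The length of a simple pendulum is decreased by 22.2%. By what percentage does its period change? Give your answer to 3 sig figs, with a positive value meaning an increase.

-11.8%

T ∝ √L, so T'/T = √(0.7780) = 0.8820.
Percentage change in T = (0.8820 − 1) × 100% = -11.8%.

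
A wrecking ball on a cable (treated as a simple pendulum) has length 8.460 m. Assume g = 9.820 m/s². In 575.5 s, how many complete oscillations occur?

T = 2π√(L/g) = 2π√(8.460/9.820) = 5.8319 s.
Number of complete oscillations = ⌊575.5/5.8319⌋ = ⌊98.682⌋ = 98.

98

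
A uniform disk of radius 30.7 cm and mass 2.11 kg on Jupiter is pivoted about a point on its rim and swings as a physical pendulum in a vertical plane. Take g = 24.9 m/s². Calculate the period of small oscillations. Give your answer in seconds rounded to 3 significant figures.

I_cm = ½mr² = 0.09943 kg·m². The pivot is at distance d = 0.307 m from the centre of mass.
By the parallel-axis theorem, I = I_cm + md² = 0.09943 + 0.1989 = 0.2983 kg·m².
T = 2π√(I/(mgd)) = 2π√(0.2983/(2.11 × 24.9 × 0.307)) = 0.854 s.

0.854 s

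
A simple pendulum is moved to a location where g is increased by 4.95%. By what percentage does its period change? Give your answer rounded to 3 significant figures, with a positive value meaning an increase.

-2.39%

T ∝ 1/√g, so T'/T = 1/√(1.050) = 0.9761.
Percentage change in T = (0.9761 − 1) × 100% = -2.39%.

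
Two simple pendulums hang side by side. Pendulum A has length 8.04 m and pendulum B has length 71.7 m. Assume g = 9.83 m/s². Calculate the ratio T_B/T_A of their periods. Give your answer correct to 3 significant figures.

2.99

T ∝ √L, so T_B/T_A = √(L_B/L_A) = √(71.7/8.04) = 2.99.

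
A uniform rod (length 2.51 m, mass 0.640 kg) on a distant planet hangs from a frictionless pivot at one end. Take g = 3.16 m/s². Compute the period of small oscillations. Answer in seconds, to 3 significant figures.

For a physical pendulum T = 2π√(I/(mgd)), with d = 1.255 m from pivot to centre of mass.
I_cm = mL²/12 = 0.640 × 2.51²/12 = 0.3360 kg·m²; I = I_cm + md² = 0.3360 + 0.640 × 1.255² = 1.344 kg·m².
T = 2π√(1.344/(0.640 × 3.16 × 1.255)) = 4.57 s.

4.57 s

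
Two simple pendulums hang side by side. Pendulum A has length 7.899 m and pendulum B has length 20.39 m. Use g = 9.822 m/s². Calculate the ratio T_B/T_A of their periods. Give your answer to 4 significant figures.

T ∝ √L, so T_B/T_A = √(L_B/L_A) = √(20.39/7.899) = 1.607.

1.607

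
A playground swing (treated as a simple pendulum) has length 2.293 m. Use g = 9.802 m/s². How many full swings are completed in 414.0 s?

T = 2π√(L/g) = 2π√(2.293/9.802) = 3.0390 s.
Number of complete oscillations = ⌊414.0/3.0390⌋ = ⌊136.23⌋ = 136.

136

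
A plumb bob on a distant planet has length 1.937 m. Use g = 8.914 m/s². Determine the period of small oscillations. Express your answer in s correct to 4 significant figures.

T = 2π√(L/g) = 2π√(1.937/8.914) = 2π × 0.46615 = 2.929 s.

2.929 s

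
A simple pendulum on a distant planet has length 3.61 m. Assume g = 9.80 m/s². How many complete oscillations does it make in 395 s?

T = 2π√(L/g) = 2π√(3.61/9.80) = 3.813 s.
Number of complete oscillations = ⌊395/3.813⌋ = ⌊103.6⌋ = 103.

103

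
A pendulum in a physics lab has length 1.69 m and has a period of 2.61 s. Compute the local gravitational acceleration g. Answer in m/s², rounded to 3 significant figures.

From T = 2π√(L/g), g = 4π²L/T² = 4π² × 1.69/2.610² = 9.79 m/s².

9.79 m/s²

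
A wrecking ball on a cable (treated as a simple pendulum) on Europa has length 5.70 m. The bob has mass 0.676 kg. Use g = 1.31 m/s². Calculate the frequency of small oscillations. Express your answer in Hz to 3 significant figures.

0.0763 Hz

T = 2π√(L/g) = 2π√(5.70/1.31) = 13.11 s, so f = 1/T = 0.0763 Hz.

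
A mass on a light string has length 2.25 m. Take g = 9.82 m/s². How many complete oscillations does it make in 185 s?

61

T = 2π√(L/g) = 2π√(2.25/9.82) = 3.008 s.
Number of complete oscillations = ⌊185/3.008⌋ = ⌊61.51⌋ = 61.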